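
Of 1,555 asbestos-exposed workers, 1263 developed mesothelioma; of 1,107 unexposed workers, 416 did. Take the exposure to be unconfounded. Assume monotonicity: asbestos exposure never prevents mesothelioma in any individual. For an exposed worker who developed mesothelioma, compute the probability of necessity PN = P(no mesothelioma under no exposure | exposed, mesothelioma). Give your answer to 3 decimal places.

PN ≈ 0.537

p₁ = P(outcome | exposed) = 1263/1555 = 0.81222
p₀ = P(outcome | unexposed) = 416/1107 = 0.37579
Under exogeneity and monotonicity, PN = (p₁ − p₀) / p₁.
PN = (0.81222 − 0.37579) / 0.81222 = 0.43643 / 0.81222 ≈ 0.5373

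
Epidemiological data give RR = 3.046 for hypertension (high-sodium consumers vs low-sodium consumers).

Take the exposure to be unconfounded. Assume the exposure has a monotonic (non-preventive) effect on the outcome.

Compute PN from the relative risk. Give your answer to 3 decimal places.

PN ≈ 0.672

Under exogeneity and monotonicity, PN = (RR − 1) / RR = 1 − 1/RR.
PN = (3.046 − 1) / 3.046 = 2.046 / 3.046 ≈ 0.6717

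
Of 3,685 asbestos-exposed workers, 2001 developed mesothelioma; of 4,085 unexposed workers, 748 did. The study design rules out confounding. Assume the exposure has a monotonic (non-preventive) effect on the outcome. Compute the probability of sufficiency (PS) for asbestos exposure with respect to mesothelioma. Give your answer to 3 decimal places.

PS ≈ 0.441

p₁ = P(outcome | exposed) = 2001/3685 = 0.54301
p₀ = P(outcome | unexposed) = 748/4085 = 0.18311
Under exogeneity and monotonicity, PS = (p₁ − p₀) / (1 − p₀).
PS = (0.54301 − 0.18311) / (1 − 0.18311) = 0.3599 / 0.81689 ≈ 0.4406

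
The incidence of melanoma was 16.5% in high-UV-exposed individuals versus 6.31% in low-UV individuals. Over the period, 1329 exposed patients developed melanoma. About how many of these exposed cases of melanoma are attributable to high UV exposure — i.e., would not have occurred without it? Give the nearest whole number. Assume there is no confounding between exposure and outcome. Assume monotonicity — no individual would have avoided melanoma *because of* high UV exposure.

p₁ = 0.165, p₀ = 0.0631.
PN = (p₁ − p₀)/p₁ = (0.165 − 0.0631) / 0.165 ≈ 0.61758.
Attributable cases ≈ PN × (exposed cases) = 0.61758 × 1329 ≈ 820.76.

about 821 cases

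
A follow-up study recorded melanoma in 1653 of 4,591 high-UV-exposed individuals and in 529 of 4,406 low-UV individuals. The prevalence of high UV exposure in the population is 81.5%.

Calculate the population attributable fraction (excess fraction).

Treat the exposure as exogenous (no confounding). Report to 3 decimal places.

PAF ≈ 0.620

p₁ = P(outcome | exposed) = 1653/4591 = 0.36005
p₀ = P(outcome | unexposed) = 529/4406 = 0.12006
Overall risk P(Y=1) = π·p₁ + (1−π)·p₀ = 0.815×0.36005 + 0.185×0.12006 = 0.31565.
Under exogeneity, PAF = [P(Y=1) − p₀] / P(Y=1).
PAF = (0.31565 − 0.12006) / 0.31565 ≈ 0.6196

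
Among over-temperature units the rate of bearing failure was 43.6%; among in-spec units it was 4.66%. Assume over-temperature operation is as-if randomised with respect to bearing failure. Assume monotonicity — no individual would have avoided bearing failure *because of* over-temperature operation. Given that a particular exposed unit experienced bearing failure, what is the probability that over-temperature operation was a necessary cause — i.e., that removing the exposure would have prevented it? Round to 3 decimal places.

p₁ = 0.436, p₀ = 0.0466.
Under exogeneity and monotonicity, PN = (p₁ − p₀) / p₁.
PN = (0.436 − 0.0466) / 0.436 = 0.3894 / 0.436 ≈ 0.8931

PN ≈ 0.893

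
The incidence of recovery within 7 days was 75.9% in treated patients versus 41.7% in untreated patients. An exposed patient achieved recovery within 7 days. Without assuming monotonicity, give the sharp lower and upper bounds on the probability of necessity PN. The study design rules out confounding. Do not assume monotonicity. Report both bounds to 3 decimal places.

p₁ = 0.759, p₀ = 0.417.
Under exogeneity alone the bounds on PN are max{0,(p₁−p₀)/p₁} ≤ PN ≤ min{1,(1−p₀)/p₁}.
  lower = (p₁ − p₀)/p₁ = 0.342 / 0.759 ≈ 0.4506
  upper = min{1, (1 − p₀)/p₁} = 0.583 / 0.759 ≈ 0.7681

0.451 ≤ PN ≤ 0.768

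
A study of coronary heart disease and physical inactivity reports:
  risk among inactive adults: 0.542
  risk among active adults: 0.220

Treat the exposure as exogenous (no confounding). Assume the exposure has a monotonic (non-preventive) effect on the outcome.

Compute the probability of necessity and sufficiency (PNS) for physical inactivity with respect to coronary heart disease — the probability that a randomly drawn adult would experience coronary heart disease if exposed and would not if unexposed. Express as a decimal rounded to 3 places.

Let p₁ = 0.542, p₀ = 0.22.
Under exogeneity and monotonicity, PNS = p₁ − p₀.
PNS = 0.542 − 0.22 = 0.322

PNS ≈ 0.322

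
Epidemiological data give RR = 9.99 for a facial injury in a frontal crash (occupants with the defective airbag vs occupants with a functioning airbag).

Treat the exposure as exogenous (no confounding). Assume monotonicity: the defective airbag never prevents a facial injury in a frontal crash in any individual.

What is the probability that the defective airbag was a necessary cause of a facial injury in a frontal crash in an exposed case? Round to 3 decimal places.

PN ≈ 0.900

Under exogeneity and monotonicity, PN = (RR − 1) / RR = 1 − 1/RR.
PN = (9.99 − 1) / 9.99 = 8.99 / 9.99 ≈ 0.8999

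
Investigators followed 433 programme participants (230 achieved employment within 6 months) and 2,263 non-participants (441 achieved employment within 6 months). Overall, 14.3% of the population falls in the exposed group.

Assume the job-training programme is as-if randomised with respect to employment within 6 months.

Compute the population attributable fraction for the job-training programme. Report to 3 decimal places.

p₁ = P(outcome | exposed) = 230/433 = 0.53118
p₀ = P(outcome | unexposed) = 441/2263 = 0.19487
Overall risk P(Y=1) = π·p₁ + (1−π)·p₀ = 0.143×0.53118 + 0.857×0.19487 = 0.24297.
Under exogeneity, PAF = [P(Y=1) − p₀] / P(Y=1).
PAF = (0.24297 − 0.19487) / 0.24297 ≈ 0.1979

PAF ≈ 0.198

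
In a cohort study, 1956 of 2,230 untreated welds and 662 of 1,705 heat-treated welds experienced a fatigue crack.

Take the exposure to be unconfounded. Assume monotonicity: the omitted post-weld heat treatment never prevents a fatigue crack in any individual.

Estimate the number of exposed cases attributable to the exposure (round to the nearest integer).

p₁ = P(outcome | exposed) = 1956/2230 = 0.87713
p₀ = P(outcome | unexposed) = 662/1705 = 0.38827
PN = (p₁ − p₀)/p₁ = (0.87713 − 0.38827) / 0.87713 ≈ 0.55734.
Attributable cases ≈ PN × (exposed cases) = 0.55734 × 1956 ≈ 1090.16.

about 1090 cases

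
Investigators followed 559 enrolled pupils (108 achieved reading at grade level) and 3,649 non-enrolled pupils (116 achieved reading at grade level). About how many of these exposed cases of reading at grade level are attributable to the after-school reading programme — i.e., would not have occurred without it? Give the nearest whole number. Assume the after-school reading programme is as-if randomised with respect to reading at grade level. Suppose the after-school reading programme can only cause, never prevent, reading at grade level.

p₁ = P(outcome | exposed) = 108/559 = 0.1932
p₀ = P(outcome | unexposed) = 116/3649 = 0.03179
PN = (p₁ − p₀)/p₁ = (0.1932 − 0.03179) / 0.1932 ≈ 0.83546.
Attributable cases ≈ PN × (exposed cases) = 0.83546 × 108 ≈ 90.23.

about 90 cases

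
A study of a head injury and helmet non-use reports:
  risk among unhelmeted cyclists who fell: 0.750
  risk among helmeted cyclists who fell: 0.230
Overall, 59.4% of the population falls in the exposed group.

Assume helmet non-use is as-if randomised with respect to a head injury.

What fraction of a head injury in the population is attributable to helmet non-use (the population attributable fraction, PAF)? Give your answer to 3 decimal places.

Let p₁ = 0.75, p₀ = 0.23.
Overall risk P(Y=1) = π·p₁ + (1−π)·p₀ = 0.594×0.75 + 0.406×0.23 = 0.53888.
Under exogeneity, PAF = [P(Y=1) − p₀] / P(Y=1).
PAF = (0.53888 − 0.23) / 0.53888 ≈ 0.5732

PAF ≈ 0.573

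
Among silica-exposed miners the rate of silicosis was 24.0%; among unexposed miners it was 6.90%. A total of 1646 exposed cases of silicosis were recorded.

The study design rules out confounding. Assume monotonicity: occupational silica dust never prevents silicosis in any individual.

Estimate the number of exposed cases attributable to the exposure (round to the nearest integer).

about 1173 cases

p₁ = 0.24, p₀ = 0.069.
PN = (p₁ − p₀)/p₁ = (0.24 − 0.069) / 0.24 ≈ 0.71250.
Attributable cases ≈ PN × (exposed cases) = 0.71250 × 1646 ≈ 1172.77.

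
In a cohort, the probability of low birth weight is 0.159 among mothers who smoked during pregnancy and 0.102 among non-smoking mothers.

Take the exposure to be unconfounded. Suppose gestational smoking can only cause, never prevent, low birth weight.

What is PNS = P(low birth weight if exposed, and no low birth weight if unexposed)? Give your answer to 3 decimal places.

Let p₁ = 0.159, p₀ = 0.102.
Under exogeneity and monotonicity, PNS = p₁ − p₀.
PNS = 0.159 − 0.102 = 0.057

PNS ≈ 0.057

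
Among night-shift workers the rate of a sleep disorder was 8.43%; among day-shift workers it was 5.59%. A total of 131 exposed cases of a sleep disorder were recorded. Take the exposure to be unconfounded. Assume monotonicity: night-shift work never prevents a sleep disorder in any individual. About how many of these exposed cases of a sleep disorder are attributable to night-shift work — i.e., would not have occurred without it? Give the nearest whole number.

about 44 cases

p₁ = 0.0843, p₀ = 0.0559.
PN = (p₁ − p₀)/p₁ = (0.0843 − 0.0559) / 0.0843 ≈ 0.33689.
Attributable cases ≈ PN × (exposed cases) = 0.33689 × 131 ≈ 44.13.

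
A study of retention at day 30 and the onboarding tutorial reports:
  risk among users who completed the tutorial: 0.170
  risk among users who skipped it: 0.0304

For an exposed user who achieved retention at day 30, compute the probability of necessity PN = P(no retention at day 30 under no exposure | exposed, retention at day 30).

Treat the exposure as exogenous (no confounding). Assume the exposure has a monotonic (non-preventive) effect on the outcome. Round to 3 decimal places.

Let p₁ = 0.17, p₀ = 0.0304.
Under exogeneity and monotonicity, PN = (p₁ − p₀) / p₁.
PN = (0.17 − 0.0304) / 0.17 = 0.1396 / 0.17 ≈ 0.8212

PN ≈ 0.821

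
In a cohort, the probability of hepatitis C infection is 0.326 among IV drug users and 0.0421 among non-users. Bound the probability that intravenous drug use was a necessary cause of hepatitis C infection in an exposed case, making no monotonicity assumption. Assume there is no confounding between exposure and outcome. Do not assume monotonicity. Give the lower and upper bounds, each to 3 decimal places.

Let p₁ = 0.326, p₀ = 0.0421.
Under exogeneity alone the bounds on PN are max{0,(p₁−p₀)/p₁} ≤ PN ≤ min{1,(1−p₀)/p₁}.
  lower = (p₁ − p₀)/p₁ = 0.2839 / 0.326 ≈ 0.8709
  upper = min{1, (1 − p₀)/p₁} = 0.9579 / 0.326 ≈ 2.9383 → capped at 1

0.871 ≤ PN ≤ 1.000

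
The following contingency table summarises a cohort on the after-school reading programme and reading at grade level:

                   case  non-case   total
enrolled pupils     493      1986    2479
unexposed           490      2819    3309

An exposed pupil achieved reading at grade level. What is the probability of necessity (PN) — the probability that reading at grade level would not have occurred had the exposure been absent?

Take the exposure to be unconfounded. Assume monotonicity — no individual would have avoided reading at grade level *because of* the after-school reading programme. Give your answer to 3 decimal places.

PN ≈ 0.255

p₁ = P(outcome | exposed) = 493/2479 = 0.19887
p₀ = P(outcome | unexposed) = 490/3309 = 0.14808
Under exogeneity and monotonicity, PN = (p₁ − p₀) / p₁.
PN = (0.19887 − 0.14808) / 0.19887 = 0.05079 / 0.19887 ≈ 0.2554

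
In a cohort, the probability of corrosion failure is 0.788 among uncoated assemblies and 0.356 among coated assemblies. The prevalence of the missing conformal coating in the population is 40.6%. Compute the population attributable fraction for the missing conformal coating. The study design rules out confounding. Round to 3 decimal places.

PAF ≈ 0.330

Let p₁ = 0.788, p₀ = 0.356.
Overall risk P(Y=1) = π·p₁ + (1−π)·p₀ = 0.406×0.788 + 0.594×0.356 = 0.53139.
Under exogeneity, PAF = [P(Y=1) − p₀] / P(Y=1).
PAF = (0.53139 − 0.356) / 0.53139 ≈ 0.3301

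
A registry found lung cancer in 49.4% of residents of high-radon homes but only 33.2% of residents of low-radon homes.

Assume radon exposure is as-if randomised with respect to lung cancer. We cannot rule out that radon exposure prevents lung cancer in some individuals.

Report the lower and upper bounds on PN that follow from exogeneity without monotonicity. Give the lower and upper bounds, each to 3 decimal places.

0.328 ≤ PN ≤ 1.000

p₁ = 0.494, p₀ = 0.332.
Under exogeneity alone the bounds on PN are max{0,(p₁−p₀)/p₁} ≤ PN ≤ min{1,(1−p₀)/p₁}.
  lower = (p₁ − p₀)/p₁ = 0.162 / 0.494 ≈ 0.3279
  upper = min{1, (1 − p₀)/p₁} = 0.668 / 0.494 ≈ 1.3522 → capped at 1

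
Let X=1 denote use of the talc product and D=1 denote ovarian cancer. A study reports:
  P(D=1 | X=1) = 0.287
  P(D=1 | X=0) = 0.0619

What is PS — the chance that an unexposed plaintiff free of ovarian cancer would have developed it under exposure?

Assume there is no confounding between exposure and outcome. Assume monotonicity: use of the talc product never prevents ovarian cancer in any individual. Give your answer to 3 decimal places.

Let p₁ = 0.287, p₀ = 0.0619.
Under exogeneity and monotonicity, PS = (p₁ − p₀) / (1 − p₀).
PS = (0.287 − 0.0619) / (1 − 0.0619) = 0.2251 / 0.9381 ≈ 0.2400

PS ≈ 0.240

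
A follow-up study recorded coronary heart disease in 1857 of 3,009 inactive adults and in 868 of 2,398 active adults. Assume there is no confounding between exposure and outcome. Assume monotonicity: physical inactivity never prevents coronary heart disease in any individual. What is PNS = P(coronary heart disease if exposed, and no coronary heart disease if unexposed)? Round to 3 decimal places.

p₁ = P(outcome | exposed) = 1857/3009 = 0.61715
p₀ = P(outcome | unexposed) = 868/2398 = 0.36197
Under exogeneity and monotonicity, PNS = p₁ − p₀.
PNS = 0.61715 − 0.36197 = 0.25518

PNS ≈ 0.255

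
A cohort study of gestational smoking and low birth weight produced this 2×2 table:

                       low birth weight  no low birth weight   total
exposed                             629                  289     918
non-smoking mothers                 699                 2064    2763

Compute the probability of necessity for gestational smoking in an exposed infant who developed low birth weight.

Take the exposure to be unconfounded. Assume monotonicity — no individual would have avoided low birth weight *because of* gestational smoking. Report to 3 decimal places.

PN ≈ 0.631

p₁ = P(outcome | exposed) = 629/918 = 0.68519
p₀ = P(outcome | unexposed) = 699/2763 = 0.25299
Under exogeneity and monotonicity, PN = (p₁ − p₀) / p₁.
PN = (0.68519 − 0.25299) / 0.68519 = 0.4322 / 0.68519 ≈ 0.6308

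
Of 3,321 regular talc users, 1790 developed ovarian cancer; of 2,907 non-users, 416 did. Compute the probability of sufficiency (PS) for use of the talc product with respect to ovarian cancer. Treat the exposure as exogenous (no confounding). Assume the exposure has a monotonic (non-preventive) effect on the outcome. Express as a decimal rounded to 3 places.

PS ≈ 0.462

p₁ = P(outcome | exposed) = 1790/3321 = 0.53899
p₀ = P(outcome | unexposed) = 416/2907 = 0.1431
Under exogeneity and monotonicity, PS = (p₁ − p₀) / (1 − p₀).
PS = (0.53899 − 0.1431) / (1 − 0.1431) = 0.39589 / 0.8569 ≈ 0.4620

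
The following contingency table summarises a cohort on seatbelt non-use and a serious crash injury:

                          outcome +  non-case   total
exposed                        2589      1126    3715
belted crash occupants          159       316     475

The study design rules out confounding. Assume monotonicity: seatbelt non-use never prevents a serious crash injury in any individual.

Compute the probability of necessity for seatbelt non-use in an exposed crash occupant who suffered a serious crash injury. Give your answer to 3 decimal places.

PN ≈ 0.520

p₁ = P(outcome | exposed) = 2589/3715 = 0.6969
p₀ = P(outcome | unexposed) = 159/475 = 0.33474
Under exogeneity and monotonicity, PN = (p₁ − p₀)/p₁.
PN = (0.6969 − 0.33474) / 0.6969 ≈ 0.5197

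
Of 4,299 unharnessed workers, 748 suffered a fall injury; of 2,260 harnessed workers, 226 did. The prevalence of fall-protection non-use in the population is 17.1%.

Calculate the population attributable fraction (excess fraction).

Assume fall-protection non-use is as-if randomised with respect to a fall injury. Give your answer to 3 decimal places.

p₁ = P(outcome | exposed) = 748/4299 = 0.17399
p₀ = P(outcome | unexposed) = 226/2260 = 0.1
Overall risk P(Y=1) = π·p₁ + (1−π)·p₀ = 0.171×0.17399 + 0.829×0.1 = 0.11265.
Under exogeneity, PAF = [P(Y=1) − p₀] / P(Y=1).
PAF = (0.11265 − 0.1) / 0.11265 ≈ 0.1123

PAF ≈ 0.112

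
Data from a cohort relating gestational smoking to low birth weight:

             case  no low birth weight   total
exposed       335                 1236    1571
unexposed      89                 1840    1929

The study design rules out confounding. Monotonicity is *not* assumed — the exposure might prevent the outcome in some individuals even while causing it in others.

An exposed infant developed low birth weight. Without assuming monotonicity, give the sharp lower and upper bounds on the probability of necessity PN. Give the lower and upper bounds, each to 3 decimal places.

p₁ = P(outcome | exposed) = 335/1571 = 0.21324
p₀ = P(outcome | unexposed) = 89/1929 = 0.046138
Under exogeneity alone the bounds on PN are max{0,(p₁−p₀)/p₁} ≤ PN ≤ min{1,(1−p₀)/p₁}.
  lower = (p₁ − p₀)/p₁ = 0.1671 / 0.21324 ≈ 0.7836
  upper = min{1, (1 − p₀)/p₁} = 0.95386 / 0.21324 ≈ 4.4732 → capped at 1

0.784 ≤ PN ≤ 1.000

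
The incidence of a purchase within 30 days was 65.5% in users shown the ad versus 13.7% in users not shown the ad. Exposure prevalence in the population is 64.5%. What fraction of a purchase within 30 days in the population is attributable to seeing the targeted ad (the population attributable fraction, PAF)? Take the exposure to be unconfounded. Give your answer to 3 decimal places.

p₁ = 0.655, p₀ = 0.137.
Overall risk P(Y=1) = π·p₁ + (1−π)·p₀ = 0.645×0.655 + 0.355×0.137 = 0.47111.
Under exogeneity, PAF = [P(Y=1) − p₀] / P(Y=1).
PAF = (0.47111 − 0.137) / 0.47111 ≈ 0.7092

PAF ≈ 0.709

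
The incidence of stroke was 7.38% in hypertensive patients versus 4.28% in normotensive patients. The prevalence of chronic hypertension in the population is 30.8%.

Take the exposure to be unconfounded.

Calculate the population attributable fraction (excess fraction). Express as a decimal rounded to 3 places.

PAF ≈ 0.182

p₁ = 0.0738, p₀ = 0.0428.
Overall risk P(Y=1) = π·p₁ + (1−π)·p₀ = 0.308×0.0738 + 0.692×0.0428 = 0.052348.
Under exogeneity, PAF = [P(Y=1) − p₀] / P(Y=1).
PAF = (0.052348 − 0.0428) / 0.052348 ≈ 0.1824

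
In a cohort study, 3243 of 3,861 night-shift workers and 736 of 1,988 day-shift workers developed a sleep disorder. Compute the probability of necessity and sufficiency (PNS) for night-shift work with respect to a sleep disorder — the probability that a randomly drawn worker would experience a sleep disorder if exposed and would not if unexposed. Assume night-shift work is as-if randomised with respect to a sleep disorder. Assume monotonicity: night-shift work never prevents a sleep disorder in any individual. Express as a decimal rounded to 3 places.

p₁ = P(outcome | exposed) = 3243/3861 = 0.83994
p₀ = P(outcome | unexposed) = 736/1988 = 0.37022
Under exogeneity and monotonicity, PNS = p₁ − p₀.
PNS = 0.83994 − 0.37022 = 0.46972

PNS ≈ 0.470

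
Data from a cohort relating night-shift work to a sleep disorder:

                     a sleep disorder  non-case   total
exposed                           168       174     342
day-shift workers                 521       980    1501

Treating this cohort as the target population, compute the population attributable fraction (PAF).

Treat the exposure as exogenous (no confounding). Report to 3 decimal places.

p₁ = P(outcome | exposed) = 168/342 = 0.49123
p₀ = P(outcome | unexposed) = 521/1501 = 0.3471
Exposure prevalence π = 342/1843 = 0.18557; overall risk P(Y=1) = 0.37385.
Under exogeneity, PAF = [P(Y=1) − p₀]/P(Y=1).
PAF = (0.37385 − 0.3471) / 0.37385 ≈ 0.0715

PAF ≈ 0.072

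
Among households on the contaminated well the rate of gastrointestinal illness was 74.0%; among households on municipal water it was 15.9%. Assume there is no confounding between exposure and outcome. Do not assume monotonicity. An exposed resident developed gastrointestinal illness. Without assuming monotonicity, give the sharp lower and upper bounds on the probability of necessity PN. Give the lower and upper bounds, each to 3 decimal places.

0.785 ≤ PN ≤ 1.000

p₁ = 0.74, p₀ = 0.159.
Under exogeneity alone the bounds on PN are max{0,(p₁−p₀)/p₁} ≤ PN ≤ min{1,(1−p₀)/p₁}.
  lower = (p₁ − p₀)/p₁ = 0.581 / 0.74 ≈ 0.7851
  upper = min{1, (1 − p₀)/p₁} = 0.841 / 0.74 ≈ 1.1365 → capped at 1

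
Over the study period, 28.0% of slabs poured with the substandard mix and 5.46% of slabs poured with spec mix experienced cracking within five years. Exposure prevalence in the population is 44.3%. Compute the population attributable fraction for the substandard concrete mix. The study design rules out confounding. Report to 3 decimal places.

PAF ≈ 0.646

p₁ = 0.28, p₀ = 0.0546.
Overall risk P(Y=1) = π·p₁ + (1−π)·p₀ = 0.443×0.28 + 0.557×0.0546 = 0.15445.
Under exogeneity, PAF = [P(Y=1) − p₀] / P(Y=1).
PAF = (0.15445 − 0.0546) / 0.15445 ≈ 0.6465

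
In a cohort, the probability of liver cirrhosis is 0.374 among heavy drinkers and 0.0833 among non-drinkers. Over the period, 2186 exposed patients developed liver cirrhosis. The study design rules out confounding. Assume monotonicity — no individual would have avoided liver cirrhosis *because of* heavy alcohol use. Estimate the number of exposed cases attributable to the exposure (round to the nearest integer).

about 1699 cases

Let p₁ = 0.374, p₀ = 0.0833.
PN = (p₁ − p₀)/p₁ = (0.374 − 0.0833) / 0.374 ≈ 0.77727.
Attributable cases ≈ PN × (exposed cases) = 0.77727 × 2186 ≈ 1699.12.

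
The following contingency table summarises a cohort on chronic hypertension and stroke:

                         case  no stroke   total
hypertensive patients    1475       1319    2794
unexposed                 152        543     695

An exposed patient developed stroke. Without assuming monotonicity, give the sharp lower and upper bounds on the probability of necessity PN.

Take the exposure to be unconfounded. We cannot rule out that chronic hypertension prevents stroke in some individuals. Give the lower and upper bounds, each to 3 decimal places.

0.586 ≤ PN ≤ 1.000

p₁ = P(outcome | exposed) = 1475/2794 = 0.52792
p₀ = P(outcome | unexposed) = 152/695 = 0.21871
Under exogeneity alone the bounds on PN are max{0,(p₁−p₀)/p₁} ≤ PN ≤ min{1,(1−p₀)/p₁}.
  lower = (p₁ − p₀)/p₁ = 0.30921 / 0.52792 ≈ 0.5857
  upper = min{1, (1 − p₀)/p₁} = 0.78129 / 0.52792 ≈ 1.4800 → capped at 1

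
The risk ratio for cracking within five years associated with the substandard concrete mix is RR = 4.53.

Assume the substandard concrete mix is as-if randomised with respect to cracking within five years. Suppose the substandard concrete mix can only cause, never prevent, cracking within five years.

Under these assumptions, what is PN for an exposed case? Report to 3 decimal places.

PN ≈ 0.779

Under exogeneity and monotonicity, PN = (RR − 1) / RR = 1 − 1/RR.
PN = (4.53 − 1) / 4.53 = 3.53 / 4.53 ≈ 0.7792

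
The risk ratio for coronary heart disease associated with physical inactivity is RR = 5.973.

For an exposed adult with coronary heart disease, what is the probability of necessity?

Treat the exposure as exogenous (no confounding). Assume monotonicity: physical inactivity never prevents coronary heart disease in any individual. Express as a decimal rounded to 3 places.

Under exogeneity and monotonicity, PN = (RR − 1) / RR = 1 − 1/RR.
PN = (5.973 − 1) / 5.973 = 4.973 / 5.973 ≈ 0.8326

PN ≈ 0.833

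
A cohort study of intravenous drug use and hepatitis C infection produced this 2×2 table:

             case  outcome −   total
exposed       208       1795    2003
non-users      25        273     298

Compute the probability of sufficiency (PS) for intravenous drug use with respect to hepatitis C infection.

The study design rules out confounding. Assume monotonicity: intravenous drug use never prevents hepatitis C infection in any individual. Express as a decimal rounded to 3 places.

PS ≈ 0.022

p₁ = P(outcome | exposed) = 208/2003 = 0.10384
p₀ = P(outcome | unexposed) = 25/298 = 0.083893
Under exogeneity and monotonicity, PS = (p₁ − p₀)/(1 − p₀).
PS = (0.10384 − 0.083893) / 0.91611 ≈ 0.0218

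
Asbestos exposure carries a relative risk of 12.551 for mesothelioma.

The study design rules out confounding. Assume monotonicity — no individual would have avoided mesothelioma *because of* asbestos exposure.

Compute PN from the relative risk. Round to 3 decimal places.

Under exogeneity and monotonicity, PN = (RR − 1) / RR = 1 − 1/RR.
PN = (12.551 − 1) / 12.551 = 11.55 / 12.551 ≈ 0.9203

PN ≈ 0.920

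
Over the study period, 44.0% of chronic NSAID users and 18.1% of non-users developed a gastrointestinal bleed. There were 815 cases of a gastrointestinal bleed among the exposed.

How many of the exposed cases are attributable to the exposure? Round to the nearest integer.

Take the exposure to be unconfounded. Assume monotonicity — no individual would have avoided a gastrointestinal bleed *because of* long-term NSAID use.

p₁ = 0.44, p₀ = 0.181.
PN = (p₁ − p₀)/p₁ = (0.44 − 0.181) / 0.44 ≈ 0.58864.
Attributable cases ≈ PN × (exposed cases) = 0.58864 × 815 ≈ 479.74.

about 480 cases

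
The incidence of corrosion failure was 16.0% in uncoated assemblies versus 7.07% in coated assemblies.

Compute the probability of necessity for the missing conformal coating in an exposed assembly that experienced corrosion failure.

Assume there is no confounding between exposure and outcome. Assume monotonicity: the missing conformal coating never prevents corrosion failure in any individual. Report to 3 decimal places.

PN ≈ 0.558

p₁ = 0.16, p₀ = 0.0707.
Under exogeneity and monotonicity, PN = (p₁ − p₀) / p₁.
PN = (0.16 − 0.0707) / 0.16 = 0.0893 / 0.16 ≈ 0.5581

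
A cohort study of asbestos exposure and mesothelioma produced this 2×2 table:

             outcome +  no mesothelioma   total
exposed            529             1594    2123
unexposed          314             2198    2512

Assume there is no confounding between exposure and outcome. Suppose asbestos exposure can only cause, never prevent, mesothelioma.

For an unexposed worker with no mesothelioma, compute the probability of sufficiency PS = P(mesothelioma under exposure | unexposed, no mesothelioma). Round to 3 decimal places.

PS ≈ 0.142

p₁ = P(outcome | exposed) = 529/2123 = 0.24918
p₀ = P(outcome | unexposed) = 314/2512 = 0.125
Under exogeneity and monotonicity, PS = (p₁ − p₀)/(1 − p₀).
PS = (0.24918 − 0.125) / 0.875 ≈ 0.1419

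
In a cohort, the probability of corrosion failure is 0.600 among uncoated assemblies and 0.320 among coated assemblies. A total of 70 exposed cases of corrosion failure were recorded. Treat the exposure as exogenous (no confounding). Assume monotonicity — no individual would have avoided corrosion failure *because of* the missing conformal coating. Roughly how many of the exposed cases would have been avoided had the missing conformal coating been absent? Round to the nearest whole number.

Let p₁ = 0.6, p₀ = 0.32.
PN = (p₁ − p₀)/p₁ = (0.6 − 0.32) / 0.6 ≈ 0.46667.
Attributable cases ≈ PN × (exposed cases) = 0.46667 × 70 ≈ 32.67.

about 33 cases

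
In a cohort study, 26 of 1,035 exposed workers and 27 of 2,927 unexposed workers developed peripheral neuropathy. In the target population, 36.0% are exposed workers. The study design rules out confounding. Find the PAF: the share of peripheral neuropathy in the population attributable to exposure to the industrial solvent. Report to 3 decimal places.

p₁ = P(outcome | exposed) = 26/1035 = 0.025121
p₀ = P(outcome | unexposed) = 27/2927 = 0.0092245
Overall risk P(Y=1) = π·p₁ + (1−π)·p₀ = 0.36×0.025121 + 0.64×0.0092245 = 0.014947.
Under exogeneity, PAF = [P(Y=1) − p₀] / P(Y=1).
PAF = (0.014947 − 0.0092245) / 0.014947 ≈ 0.3829

PAF ≈ 0.383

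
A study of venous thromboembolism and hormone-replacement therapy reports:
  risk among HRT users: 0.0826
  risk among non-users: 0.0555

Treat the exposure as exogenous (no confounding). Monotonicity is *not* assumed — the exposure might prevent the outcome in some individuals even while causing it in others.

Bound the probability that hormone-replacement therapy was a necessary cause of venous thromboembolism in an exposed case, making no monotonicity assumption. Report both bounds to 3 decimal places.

Let p₁ = 0.0826, p₀ = 0.0555.
Under exogeneity alone the bounds on PN are max{0,(p₁−p₀)/p₁} ≤ PN ≤ min{1,(1−p₀)/p₁}.
  lower = (p₁ − p₀)/p₁ = 0.0271 / 0.0826 ≈ 0.3281
  upper = min{1, (1 − p₀)/p₁} = 0.9445 / 0.0826 ≈ 11.4346 → capped at 1

0.328 ≤ PN ≤ 1.000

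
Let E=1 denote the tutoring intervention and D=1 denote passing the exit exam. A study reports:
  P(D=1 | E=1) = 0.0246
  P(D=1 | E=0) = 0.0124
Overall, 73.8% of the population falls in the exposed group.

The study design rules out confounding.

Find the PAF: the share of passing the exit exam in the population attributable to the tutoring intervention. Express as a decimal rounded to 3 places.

PAF ≈ 0.421

Let p₁ = 0.0246, p₀ = 0.0124.
Overall risk P(Y=1) = π·p₁ + (1−π)·p₀ = 0.738×0.0246 + 0.262×0.0124 = 0.021404.
Under exogeneity, PAF = [P(Y=1) − p₀] / P(Y=1).
PAF = (0.021404 − 0.0124) / 0.021404 ≈ 0.4207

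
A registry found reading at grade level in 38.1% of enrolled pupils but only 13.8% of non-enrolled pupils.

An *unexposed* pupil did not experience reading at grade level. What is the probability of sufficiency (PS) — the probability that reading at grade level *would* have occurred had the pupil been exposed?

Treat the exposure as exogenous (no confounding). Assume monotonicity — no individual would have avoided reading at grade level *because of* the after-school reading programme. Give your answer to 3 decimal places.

p₁ = 0.381, p₀ = 0.138.
Under exogeneity and monotonicity, PS = (p₁ − p₀) / (1 − p₀).
PS = (0.381 − 0.138) / (1 − 0.138) = 0.243 / 0.862 ≈ 0.2819

PS ≈ 0.282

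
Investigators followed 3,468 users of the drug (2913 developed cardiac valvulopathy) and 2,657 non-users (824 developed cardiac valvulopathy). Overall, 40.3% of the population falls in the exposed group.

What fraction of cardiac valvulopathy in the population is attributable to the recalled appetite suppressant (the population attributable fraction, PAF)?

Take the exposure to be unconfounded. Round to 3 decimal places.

PAF ≈ 0.408

p₁ = P(outcome | exposed) = 2913/3468 = 0.83997
p₀ = P(outcome | unexposed) = 824/2657 = 0.31012
Overall risk P(Y=1) = π·p₁ + (1−π)·p₀ = 0.403×0.83997 + 0.597×0.31012 = 0.52365.
Under exogeneity, PAF = [P(Y=1) − p₀] / P(Y=1).
PAF = (0.52365 − 0.31012) / 0.52365 ≈ 0.4078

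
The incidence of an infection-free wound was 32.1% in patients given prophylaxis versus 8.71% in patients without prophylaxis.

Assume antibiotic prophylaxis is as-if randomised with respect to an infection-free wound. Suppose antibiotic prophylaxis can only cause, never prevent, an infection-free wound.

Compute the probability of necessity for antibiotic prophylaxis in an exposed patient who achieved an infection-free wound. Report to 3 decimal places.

PN ≈ 0.729

p₁ = 0.321, p₀ = 0.0871.
Under exogeneity and monotonicity, PN = (p₁ − p₀) / p₁.
PN = (0.321 − 0.0871) / 0.321 = 0.2339 / 0.321 ≈ 0.7287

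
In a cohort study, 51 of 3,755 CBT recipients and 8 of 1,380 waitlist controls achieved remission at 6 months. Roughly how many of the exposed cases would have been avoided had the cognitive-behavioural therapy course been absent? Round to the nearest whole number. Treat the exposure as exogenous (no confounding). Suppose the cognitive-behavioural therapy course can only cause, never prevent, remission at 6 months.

p₁ = P(outcome | exposed) = 51/3755 = 0.013582
p₀ = P(outcome | unexposed) = 8/1380 = 0.0057971
PN = (p₁ − p₀)/p₁ = (0.013582 − 0.0057971) / 0.013582 ≈ 0.57317.
Attributable cases ≈ PN × (exposed cases) = 0.57317 × 51 ≈ 29.23.

about 29 cases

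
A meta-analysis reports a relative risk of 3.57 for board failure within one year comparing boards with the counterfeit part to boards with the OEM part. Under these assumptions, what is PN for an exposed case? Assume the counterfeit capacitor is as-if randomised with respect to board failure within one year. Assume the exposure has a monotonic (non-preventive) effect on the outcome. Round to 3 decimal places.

Under exogeneity and monotonicity, PN = (RR − 1) / RR = 1 − 1/RR.
PN = (3.57 − 1) / 3.57 = 2.57 / 3.57 ≈ 0.7199

PN ≈ 0.720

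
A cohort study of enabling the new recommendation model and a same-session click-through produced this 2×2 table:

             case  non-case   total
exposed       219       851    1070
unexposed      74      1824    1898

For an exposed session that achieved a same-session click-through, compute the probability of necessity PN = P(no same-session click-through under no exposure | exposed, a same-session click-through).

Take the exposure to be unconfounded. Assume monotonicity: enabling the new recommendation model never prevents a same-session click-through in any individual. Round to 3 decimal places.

p₁ = P(outcome | exposed) = 219/1070 = 0.20467
p₀ = P(outcome | unexposed) = 74/1898 = 0.038988
Under exogeneity and monotonicity, PN = (p₁ − p₀)/p₁.
PN = (0.20467 − 0.038988) / 0.20467 ≈ 0.8095

PN ≈ 0.810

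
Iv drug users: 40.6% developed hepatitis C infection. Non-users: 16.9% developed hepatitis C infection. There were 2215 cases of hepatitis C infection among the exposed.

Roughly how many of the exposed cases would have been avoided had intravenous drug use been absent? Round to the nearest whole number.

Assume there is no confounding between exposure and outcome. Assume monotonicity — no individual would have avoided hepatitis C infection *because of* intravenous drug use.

about 1293 cases

p₁ = 0.406, p₀ = 0.169.
PN = (p₁ − p₀)/p₁ = (0.406 − 0.169) / 0.406 ≈ 0.58374.
Attributable cases ≈ PN × (exposed cases) = 0.58374 × 2215 ≈ 1292.99.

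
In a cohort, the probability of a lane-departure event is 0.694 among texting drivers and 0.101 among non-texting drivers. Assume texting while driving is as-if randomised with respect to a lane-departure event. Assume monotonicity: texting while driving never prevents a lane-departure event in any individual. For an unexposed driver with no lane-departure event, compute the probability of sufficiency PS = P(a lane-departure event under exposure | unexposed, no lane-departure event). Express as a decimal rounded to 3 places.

PS ≈ 0.660

Let p₁ = 0.694, p₀ = 0.101.
Under exogeneity and monotonicity, PS = (p₁ − p₀) / (1 − p₀).
PS = (0.694 − 0.101) / (1 − 0.101) = 0.593 / 0.899 ≈ 0.6596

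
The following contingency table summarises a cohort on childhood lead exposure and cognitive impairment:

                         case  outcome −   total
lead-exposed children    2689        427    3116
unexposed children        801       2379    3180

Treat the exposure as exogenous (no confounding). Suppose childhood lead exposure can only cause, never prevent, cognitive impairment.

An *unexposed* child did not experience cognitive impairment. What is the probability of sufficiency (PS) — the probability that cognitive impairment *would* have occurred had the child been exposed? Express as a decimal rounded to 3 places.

PS ≈ 0.817

p₁ = P(outcome | exposed) = 2689/3116 = 0.86297
p₀ = P(outcome | unexposed) = 801/3180 = 0.25189
Under exogeneity and monotonicity, PS = (p₁ − p₀) / (1 − p₀).
PS = (0.86297 − 0.25189) / (1 − 0.25189) = 0.61108 / 0.74811 ≈ 0.8168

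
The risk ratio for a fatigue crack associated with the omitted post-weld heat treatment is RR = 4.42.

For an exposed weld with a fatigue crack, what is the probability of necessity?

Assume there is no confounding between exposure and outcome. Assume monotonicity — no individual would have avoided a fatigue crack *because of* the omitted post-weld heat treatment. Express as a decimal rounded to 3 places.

Under exogeneity and monotonicity, PN = (RR − 1) / RR = 1 − 1/RR.
PN = (4.42 − 1) / 4.42 = 3.42 / 4.42 ≈ 0.7738

PN ≈ 0.774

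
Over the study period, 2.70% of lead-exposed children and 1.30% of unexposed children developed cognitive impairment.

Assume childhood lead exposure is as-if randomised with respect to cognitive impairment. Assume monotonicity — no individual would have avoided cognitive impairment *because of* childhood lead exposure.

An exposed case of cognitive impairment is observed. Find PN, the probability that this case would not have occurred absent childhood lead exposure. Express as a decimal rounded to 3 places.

PN ≈ 0.519

p₁ = 0.027, p₀ = 0.013.
Under exogeneity and monotonicity, PN = (p₁ − p₀) / p₁.
PN = (0.027 − 0.013) / 0.027 = 0.014 / 0.027 ≈ 0.5185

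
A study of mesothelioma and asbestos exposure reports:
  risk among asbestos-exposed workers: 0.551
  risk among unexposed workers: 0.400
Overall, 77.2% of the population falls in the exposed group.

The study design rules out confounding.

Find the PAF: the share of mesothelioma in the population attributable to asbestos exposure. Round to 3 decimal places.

PAF ≈ 0.226

Let p₁ = 0.551, p₀ = 0.4.
Overall risk P(Y=1) = π·p₁ + (1−π)·p₀ = 0.772×0.551 + 0.228×0.4 = 0.51657.
Under exogeneity, PAF = [P(Y=1) − p₀] / P(Y=1).
PAF = (0.51657 − 0.4) / 0.51657 ≈ 0.2257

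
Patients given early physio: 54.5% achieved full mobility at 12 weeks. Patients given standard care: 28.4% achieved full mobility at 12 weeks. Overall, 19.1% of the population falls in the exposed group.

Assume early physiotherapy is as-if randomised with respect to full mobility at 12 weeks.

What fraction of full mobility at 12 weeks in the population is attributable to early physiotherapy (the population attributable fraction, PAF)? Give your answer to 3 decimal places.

PAF ≈ 0.149

p₁ = 0.545, p₀ = 0.284.
Overall risk P(Y=1) = π·p₁ + (1−π)·p₀ = 0.191×0.545 + 0.809×0.284 = 0.33385.
Under exogeneity, PAF = [P(Y=1) − p₀] / P(Y=1).
PAF = (0.33385 − 0.284) / 0.33385 ≈ 0.1493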